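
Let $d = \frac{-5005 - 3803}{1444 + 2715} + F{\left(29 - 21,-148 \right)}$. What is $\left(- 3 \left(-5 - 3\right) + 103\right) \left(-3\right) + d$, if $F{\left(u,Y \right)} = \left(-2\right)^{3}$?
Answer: $- \frac{1626659}{4159} \approx -391.12$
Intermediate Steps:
$F{\left(u,Y \right)} = -8$
$d = - \frac{42080}{4159}$ ($d = \frac{-5005 - 3803}{1444 + 2715} - 8 = - \frac{8808}{4159} - 8 = - \frac{42080}{4159} \approx -10.118$)
$\left(- 3 \left(-5 - 3\right) + 103\right) \left(-3\right) + d = \left(- 3 \left(-5 - 3\right) + 103\right) \left(-3\right) - \frac{42080}{4159} = \left(\left(-3\right) \left(-8\right) + 103\right) \left(-3\right) - \frac{42080}{4159} = \left(24 + 103\right) \left(-3\right) - \frac{42080}{4159} = 127 \left(-3\right) - \frac{42080}{4159} = -381 - \frac{42080}{4159} = - \frac{1626659}{4159}$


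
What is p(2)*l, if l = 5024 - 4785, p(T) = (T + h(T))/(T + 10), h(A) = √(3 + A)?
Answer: 239/6 + 239*√5/12 ≈ 84.368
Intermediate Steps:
p(T) = (T + √(3 + T))/(10 + T) (p(T) = (T + √(3 + T))/(T + 10) = (T + √(3 + T))/(10 + T))
l = 239
p(2)*l = ((2 + √(3 + 2))/(10 + 2))*239 = ((2 + √5)/12)*239 = (⅙ + √5/12)*239 = 239/6 + 239*√5/12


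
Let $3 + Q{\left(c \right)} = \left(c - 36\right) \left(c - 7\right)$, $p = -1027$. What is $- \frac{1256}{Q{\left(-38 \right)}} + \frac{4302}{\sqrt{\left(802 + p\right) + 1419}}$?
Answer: $- \frac{1256}{3327} + \frac{717 \sqrt{1194}}{199} \approx 124.12$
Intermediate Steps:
$Q{\left(c \right)} = -3 + \left(-36 + c\right) \left(-7 + c\right)$ ($Q{\left(c \right)} = -3 + \left(c - 36\right) \left(c - 7\right) = -3 + \left(-36 + c\right) \left(-7 + c\right)$)
$- \frac{1256}{Q{\left(-38 \right)}} + \frac{4302}{\sqrt{\left(802 + p\right) + 1419}} = - \frac{1256}{249 + \left(-38\right)^{2} - -1634} + \frac{4302}{\sqrt{\left(802 - 1027\right) + 1419}} = - \frac{1256}{249 + 1444 + 1634} + \frac{4302}{\sqrt{-225 + 1419}} = - \frac{1256}{3327} + \frac{4302}{\sqrt{1194}} = \left(-1256\right) \frac{1}{3327} + 4302 \frac{\sqrt{1194}}{1194} = - \frac{1256}{3327} + \frac{717 \sqrt{1194}}{199}$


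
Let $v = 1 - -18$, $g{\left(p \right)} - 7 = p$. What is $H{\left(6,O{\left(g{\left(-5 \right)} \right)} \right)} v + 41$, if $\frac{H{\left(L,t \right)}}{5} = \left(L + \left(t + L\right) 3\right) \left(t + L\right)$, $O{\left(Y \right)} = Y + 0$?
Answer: $22841$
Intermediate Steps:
$g{\left(p \right)} = 7 + p$
$O{\left(Y \right)} = Y$
$v = 19$ ($v = 1 + 18 = 19$)
$H{\left(L,t \right)} = 5 \left(L + t\right) \left(3 t + 4 L\right)$ ($H{\left(L,t \right)} = 5 \left(L + \left(t + L\right) 3\right) \left(t + L\right) = 5 \left(L + \left(L + t\right) 3\right) \left(L + t\right) = 5 \left(L + \left(3 L + 3 t\right)\right) \left(L + t\right) = 5 \left(3 t + 4 L\right) \left(L + t\right) = 5 \left(L + t\right) \left(3 t + 4 L\right)$)
$H{\left(6,O{\left(g{\left(-5 \right)} \right)} \right)} v + 41 = \left(15 \left(7 - 5\right)^{2} + 20 \cdot 6^{2} + 35 \cdot 6 \left(7 - 5\right)\right) 19 + 41 = \left(15 \cdot 2^{2} + 20 \cdot 36 + 35 \cdot 6 \cdot 2\right) 19 + 41 = \left(15 \cdot 4 + 720 + 420\right) 19 + 41 = \left(60 + 720 + 420\right) 19 + 41 = 1200 \cdot 19 + 41 = 22800 + 41 = 22841$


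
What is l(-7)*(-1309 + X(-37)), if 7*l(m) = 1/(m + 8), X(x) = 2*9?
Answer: -1291/7 ≈ -184.43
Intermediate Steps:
X(x) = 18
l(m) = 1/(7*(8 + m)) (l(m) = 1/(7*(m + 8)) = 1/(7*(8 + m)))
l(-7)*(-1309 + X(-37)) = (1/(7*(8 - 7)))*(-1309 + 18) = ((1/7)/1)*(-1291) = ((1/7)*1)*(-1291) = (1/7)*(-1291) = -1291/7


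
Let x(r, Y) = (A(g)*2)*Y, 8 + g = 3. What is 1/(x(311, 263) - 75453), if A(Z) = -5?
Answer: -1/78083 ≈ -1.2807e-5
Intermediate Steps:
g = -5 (g = -8 + 3 = -5)
x(r, Y) = -10*Y (x(r, Y) = (-5*2)*Y = -10*Y)
1/(x(311, 263) - 75453) = 1/(-10*263 - 75453) = 1/(-2630 - 75453) = 1/(-78083) = -1/78083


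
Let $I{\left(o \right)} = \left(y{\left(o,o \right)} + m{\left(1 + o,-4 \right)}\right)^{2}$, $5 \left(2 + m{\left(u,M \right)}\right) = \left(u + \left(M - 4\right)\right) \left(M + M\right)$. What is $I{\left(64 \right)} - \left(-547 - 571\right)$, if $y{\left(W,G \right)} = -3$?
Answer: $\frac{259311}{25} \approx 10372.0$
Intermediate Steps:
$m{\left(u,M \right)} = -2 + \frac{2 M \left(-4 + M + u\right)}{5}$ ($m{\left(u,M \right)} = -2 + \frac{\left(u + \left(M - 4\right)\right) \left(M + M\right)}{5} = -2 + \frac{\left(u + \left(M - 4\right)\right) 2 M}{5} = -2 + \frac{\left(u + \left(-4 + M\right)\right) 2 M}{5} = -2 + \frac{\left(-4 + M + u\right) 2 M}{5} = -2 + \frac{2 M \left(-4 + M + u\right)}{5}$)
$I{\left(o \right)} = \left(\frac{31}{5} - \frac{8 o}{5}\right)^{2}$ ($I{\left(o \right)} = \left(-3 + \left(-2 - - \frac{32}{5} + \frac{2 \left(-4\right)^{2}}{5} + \frac{2}{5} \left(-4\right) \left(1 + o\right)\right)\right)^{2} = \left(-3 + \left(-2 + \frac{32}{5} + \frac{2}{5} \cdot 16 - \left(\frac{8}{5} + \frac{8 o}{5}\right)\right)\right)^{2} = \left(-3 + \left(-2 + \frac{32}{5} + \frac{32}{5} - \left(\frac{8}{5} + \frac{8 o}{5}\right)\right)\right)^{2} = \left(-3 - \left(- \frac{46}{5} + \frac{8 o}{5}\right)\right)^{2} = \left(\frac{31}{5} - \frac{8 o}{5}\right)^{2}$)
$I{\left(64 \right)} - \left(-547 - 571\right) = \frac{\left(-31 + 8 \cdot 64\right)^{2}}{25} - \left(-547 - 571\right) = \frac{\left(-31 + 512\right)^{2}}{25} - \left(-547 - 571\right) = \frac{481^{2}}{25} - -1118 = \frac{1}{25} \cdot 231361 + 1118 = \frac{231361}{25} + 1118 = \frac{259311}{25}$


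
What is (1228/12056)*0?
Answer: 0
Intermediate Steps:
(1228/12056)*0 = (1228*(1/12056))*0 = (307/3014)*0 = 0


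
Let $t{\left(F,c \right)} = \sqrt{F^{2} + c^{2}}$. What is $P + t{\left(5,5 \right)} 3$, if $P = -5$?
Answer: $-5 + 15 \sqrt{2} \approx 16.213$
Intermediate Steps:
$P + t{\left(5,5 \right)} 3 = -5 + \sqrt{5^{2} + 5^{2}} \cdot 3 = -5 + \sqrt{25 + 25} \cdot 3 = -5 + \sqrt{50} \cdot 3 = -5 + 5 \sqrt{2} \cdot 3 = -5 + 15 \sqrt{2}$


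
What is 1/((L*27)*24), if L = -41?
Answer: -1/26568 ≈ -3.7639e-5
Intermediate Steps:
1/((L*27)*24) = 1/(-41*27*24) = 1/(-1107*24) = 1/(-26568) = -1/26568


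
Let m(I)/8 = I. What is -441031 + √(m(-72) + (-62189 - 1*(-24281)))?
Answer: -441031 + 6*I*√1069 ≈ -4.4103e+5 + 196.17*I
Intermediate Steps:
m(I) = 8*I
-441031 + √(m(-72) + (-62189 - 1*(-24281))) = -441031 + √(8*(-72) + (-62189 - 1*(-24281))) = -441031 + √(-576 + (-62189 + 24281)) = -441031 + √(-576 - 37908) = -441031 + √(-38484) = -441031 + 6*I*√1069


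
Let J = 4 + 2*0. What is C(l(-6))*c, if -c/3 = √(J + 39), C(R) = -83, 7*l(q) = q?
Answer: 249*√43 ≈ 1632.8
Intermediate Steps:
J = 4 (J = 4 + 0 = 4)
l(q) = q/7
c = -3*√43 (c = -3*√(4 + 39) = -3*√43 ≈ -19.672)
C(l(-6))*c = -(-249)*√43 = 249*√43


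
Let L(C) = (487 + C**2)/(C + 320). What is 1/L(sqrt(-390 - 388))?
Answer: -320/291 - I*sqrt(778)/291 ≈ -1.0997 - 0.095851*I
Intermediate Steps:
L(C) = (487 + C**2)/(320 + C)
1/L(sqrt(-390 - 388)) = 1/((487 + (sqrt(-390 - 388))**2)/(320 + sqrt(-390 - 388))) = 1/((487 + (sqrt(-778))**2)/(320 + sqrt(-778))) = 1/((487 + (I*sqrt(778))**2)/(320 + I*sqrt(778))) = 1/((487 - 778)/(320 + I*sqrt(778))) = 1/(-291/(320 + I*sqrt(778))) = -320/291 - I*sqrt(778)/291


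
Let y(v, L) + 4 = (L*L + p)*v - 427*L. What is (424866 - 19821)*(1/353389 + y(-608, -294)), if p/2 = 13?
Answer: -7506661418622306765/353389 ≈ -2.1242e+13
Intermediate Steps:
p = 26 (p = 2*13 = 26)
y(v, L) = -4 - 427*L + v*(26 + L²) (y(v, L) = -4 + ((L*L + 26)*v - 427*L) = -4 + ((L² + 26)*v - 427*L) = -4 + ((26 + L²)*v - 427*L) = -4 + (v*(26 + L²) - 427*L) = -4 + (-427*L + v*(26 + L²)) = -4 - 427*L + v*(26 + L²))
(424866 - 19821)*(1/353389 + y(-608, -294)) = (424866 - 19821)*(1/353389 + (-4 - 427*(-294) + 26*(-608) - 608*(-294)²)) = 405045*(1/353389 + (-4 + 125538 - 15808 - 608*86436)) = 405045*(1/353389 + (-4 + 125538 - 15808 - 52553088)) = 405045*(1/353389 - 52443362) = 405045*(-18532907253817/353389) = -7506661418622306765/353389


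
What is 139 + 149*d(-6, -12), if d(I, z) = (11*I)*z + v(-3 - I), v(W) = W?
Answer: 118594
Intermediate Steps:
d(I, z) = -3 - I + 11*I*z (d(I, z) = (11*I)*z + (-3 - I) = 11*I*z + (-3 - I) = -3 - I + 11*I*z)
139 + 149*d(-6, -12) = 139 + 149*(-3 - 1*(-6) + 11*(-6)*(-12)) = 139 + 149*(-3 + 6 + 792) = 139 + 149*795 = 139 + 118455 = 118594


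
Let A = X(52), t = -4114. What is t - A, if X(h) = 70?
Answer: -4184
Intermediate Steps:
A = 70
t - A = -4114 - 1*70 = -4114 - 70 = -4184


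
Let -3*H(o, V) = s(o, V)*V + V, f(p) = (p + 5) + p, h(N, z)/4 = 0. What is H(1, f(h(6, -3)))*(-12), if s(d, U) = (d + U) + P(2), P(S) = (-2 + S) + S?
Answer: 180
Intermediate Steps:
P(S) = -2 + 2*S
h(N, z) = 0 (h(N, z) = 4*0 = 0)
f(p) = 5 + 2*p (f(p) = (5 + p) + p = 5 + 2*p)
s(d, U) = 2 + U + d (s(d, U) = (d + U) + (-2 + 2*2) = (U + d) + (-2 + 4) = (U + d) + 2 = 2 + U + d)
H(o, V) = -V/3 - V*(2 + V + o)/3 (H(o, V) = -((2 + V + o)*V + V)/3 = -(V*(2 + V + o) + V)/3 = -(V + V*(2 + V + o))/3 = -V/3 - V*(2 + V + o)/3)
H(1, f(h(6, -3)))*(-12) = -(5 + 2*0)*(3 + (5 + 2*0) + 1)/3*(-12) = -(5 + 0)*(3 + (5 + 0) + 1)/3*(-12) = -⅓*5*(3 + 5 + 1)*(-12) = -⅓*5*9*(-12) = -15*(-12) = 180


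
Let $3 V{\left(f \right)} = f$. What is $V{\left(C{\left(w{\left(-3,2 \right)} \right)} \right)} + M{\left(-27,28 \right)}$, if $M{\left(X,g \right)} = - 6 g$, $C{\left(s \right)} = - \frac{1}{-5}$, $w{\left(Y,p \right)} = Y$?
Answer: $- \frac{2519}{15} \approx -167.93$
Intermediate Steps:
$C{\left(s \right)} = \frac{1}{5}$ ($C{\left(s \right)} = \left(-1\right) \left(- \frac{1}{5}\right) = \frac{1}{5}$)
$V{\left(f \right)} = \frac{f}{3}$
$V{\left(C{\left(w{\left(-3,2 \right)} \right)} \right)} + M{\left(-27,28 \right)} = \frac{1}{3} \cdot \frac{1}{5} - 168 = \frac{1}{15} - 168 = - \frac{2519}{15}$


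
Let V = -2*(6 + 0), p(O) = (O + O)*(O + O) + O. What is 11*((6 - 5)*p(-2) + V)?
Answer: 22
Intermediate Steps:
p(O) = O + 4*O**2 (p(O) = (2*O)*(2*O) + O = 4*O**2 + O = O + 4*O**2)
V = -12 (V = -2*6 = -12)
11*((6 - 5)*p(-2) + V) = 11*((6 - 5)*(-2*(1 + 4*(-2))) - 12) = 11*(1*(-2*(1 - 8)) - 12) = 11*(1*(-2*(-7)) - 12) = 11*(1*14 - 12) = 11*(14 - 12) = 11*2 = 22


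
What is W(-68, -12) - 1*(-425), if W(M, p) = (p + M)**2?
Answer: 6825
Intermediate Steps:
W(M, p) = (M + p)**2
W(-68, -12) - 1*(-425) = (-68 - 12)**2 - 1*(-425) = (-80)**2 + 425 = 6400 + 425 = 6825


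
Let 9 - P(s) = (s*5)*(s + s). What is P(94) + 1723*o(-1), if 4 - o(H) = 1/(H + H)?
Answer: -161195/2 ≈ -80598.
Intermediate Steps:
o(H) = 4 - 1/(2*H) (o(H) = 4 - 1/(H + H) = 4 - 1/(2*H))
P(s) = 9 - 10*s² (P(s) = 9 - s*5*(s + s) = 9 - 5*s*2*s = 9 - 10*s²)
P(94) + 1723*o(-1) = (9 - 10*94²) + 1723*(4 - ½/(-1)) = (9 - 10*8836) + 1723*(4 - ½*(-1)) = (9 - 88360) + 1723*(4 + ½) = -88351 + 1723*(9/2) = -88351 + 15507/2 = -161195/2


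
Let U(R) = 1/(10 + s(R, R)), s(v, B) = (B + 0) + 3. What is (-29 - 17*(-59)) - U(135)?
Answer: 144151/148 ≈ 973.99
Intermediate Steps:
s(v, B) = 3 + B (s(v, B) = B + 3 = 3 + B)
U(R) = 1/(13 + R) (U(R) = 1/(10 + (3 + R)) = 1/(13 + R))
(-29 - 17*(-59)) - U(135) = (-29 - 17*(-59)) - 1/(13 + 135) = (-29 + 1003) - 1/148 = 974 - 1*1/148 = 974 - 1/148 = 144151/148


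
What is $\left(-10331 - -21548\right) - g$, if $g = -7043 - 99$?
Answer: $18359$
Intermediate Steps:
$g = -7142$ ($g = -7043 - 99 = -7142$)
$\left(-10331 - -21548\right) - g = \left(-10331 - -21548\right) - -7142 = \left(-10331 + 21548\right) + 7142 = 11217 + 7142 = 18359$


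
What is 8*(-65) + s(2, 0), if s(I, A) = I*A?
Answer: -520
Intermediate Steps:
s(I, A) = A*I
8*(-65) + s(2, 0) = 8*(-65) + 0*2 = -520 + 0 = -520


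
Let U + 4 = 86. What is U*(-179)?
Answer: -14678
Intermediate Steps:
U = 82 (U = -4 + 86 = 82)
U*(-179) = 82*(-179) = -14678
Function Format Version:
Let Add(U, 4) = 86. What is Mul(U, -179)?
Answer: -14678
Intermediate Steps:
U = 82 (U = Add(-4, 86) = 82)
Mul(U, -179) = Mul(82, -179) = -14678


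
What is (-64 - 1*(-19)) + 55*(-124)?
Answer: -6865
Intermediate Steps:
(-64 - 1*(-19)) + 55*(-124) = (-64 + 19) - 6820 = -45 - 6820 = -6865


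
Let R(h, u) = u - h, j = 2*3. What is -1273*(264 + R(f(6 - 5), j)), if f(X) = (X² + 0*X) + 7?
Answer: -333526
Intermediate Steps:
j = 6
f(X) = 7 + X² (f(X) = (X² + 0) + 7 = X² + 7 = 7 + X²)
-1273*(264 + R(f(6 - 5), j)) = -1273*(264 + (6 - (7 + (6 - 5)²))) = -1273*(264 + (6 - (7 + 1²))) = -1273*(264 + (6 - (7 + 1))) = -1273*(264 + (6 - 1*8)) = -1273*(264 + (6 - 8)) = -1273*(264 - 2) = -1273*262 = -333526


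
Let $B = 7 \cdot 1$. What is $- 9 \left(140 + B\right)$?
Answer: $-1323$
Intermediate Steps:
$B = 7$
$- 9 \left(140 + B\right) = - 9 \left(140 + 7\right) = \left(-9\right) 147 = -1323$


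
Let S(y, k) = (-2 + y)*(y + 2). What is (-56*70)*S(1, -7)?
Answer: 11760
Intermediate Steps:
S(y, k) = (-2 + y)*(2 + y)
(-56*70)*S(1, -7) = (-56*70)*(-4 + 1²) = -3920*(-4 + 1) = -3920*(-3) = 11760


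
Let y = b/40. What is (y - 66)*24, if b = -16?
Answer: -7968/5 ≈ -1593.6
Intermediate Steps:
y = -2/5 (y = -16/40 = -16*1/40 = -2/5 ≈ -0.40000)
(y - 66)*24 = (-2/5 - 66)*24 = -332/5*24 = -7968/5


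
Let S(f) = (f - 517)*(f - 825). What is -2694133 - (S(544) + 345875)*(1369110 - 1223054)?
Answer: -49411686261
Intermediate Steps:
S(f) = (-825 + f)*(-517 + f) (S(f) = (-517 + f)*(-825 + f) = (-825 + f)*(-517 + f))
-2694133 - (S(544) + 345875)*(1369110 - 1223054) = -2694133 - ((426525 + 544² - 1342*544) + 345875)*(1369110 - 1223054) = -2694133 - ((426525 + 295936 - 730048) + 345875)*146056 = -2694133 - (-7587 + 345875)*146056 = -2694133 - 338288*146056 = -2694133 - 1*49408992128 = -2694133 - 49408992128 = -49411686261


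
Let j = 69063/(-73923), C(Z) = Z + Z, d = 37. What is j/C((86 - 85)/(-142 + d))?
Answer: 2417205/49282 ≈ 49.048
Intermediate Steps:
C(Z) = 2*Z
j = -23021/24641 (j = 69063*(-1/73923) = -23021/24641 ≈ -0.93426)
j/C((86 - 85)/(-142 + d)) = -23021*(-142 + 37)/(2*(86 - 85))/24641 = -23021/(24641*(2*(1/(-105)))) = -23021/(24641*(2*(1*(-1/105)))) = -23021/(24641*(2*(-1/105))) = -23021/(24641*(-2/105)) = -23021/24641*(-105/2) = 2417205/49282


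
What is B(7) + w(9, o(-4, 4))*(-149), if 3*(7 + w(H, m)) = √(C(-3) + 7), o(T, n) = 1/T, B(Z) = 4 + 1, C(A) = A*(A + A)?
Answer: 2399/3 ≈ 799.67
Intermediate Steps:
C(A) = 2*A² (C(A) = A*(2*A) = 2*A²)
B(Z) = 5
w(H, m) = -16/3 (w(H, m) = -7 + √(2*(-3)² + 7)/3 = -7 + √(2*9 + 7)/3 = -7 + √(18 + 7)/3 = -7 + √25/3 = -7 + (⅓)*5 = -7 + 5/3 = -16/3)
B(7) + w(9, o(-4, 4))*(-149) = 5 - 16/3*(-149) = 5 + 2384/3 = 2399/3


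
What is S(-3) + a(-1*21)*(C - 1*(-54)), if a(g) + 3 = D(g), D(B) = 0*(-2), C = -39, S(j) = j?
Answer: -48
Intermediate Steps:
D(B) = 0
a(g) = -3 (a(g) = -3 + 0 = -3)
S(-3) + a(-1*21)*(C - 1*(-54)) = -3 - 3*(-39 - 1*(-54)) = -3 - 3*(-39 + 54) = -3 - 3*15 = -3 - 45 = -48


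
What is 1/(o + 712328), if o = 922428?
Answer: 1/1634756 ≈ 6.1171e-7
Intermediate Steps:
1/(o + 712328) = 1/(922428 + 712328) = 1/1634756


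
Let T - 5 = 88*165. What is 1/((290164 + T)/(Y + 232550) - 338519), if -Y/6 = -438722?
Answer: -2864882/969816685069 ≈ -2.9540e-6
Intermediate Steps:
Y = 2632332 (Y = -6*(-438722) = 2632332)
T = 14525 (T = 5 + 88*165 = 5 + 14520 = 14525)
1/((290164 + T)/(Y + 232550) - 338519) = 1/((290164 + 14525)/(2632332 + 232550) - 338519) = 1/(304689/2864882 - 338519) = 1/(-969816685069/2864882) = -2864882/969816685069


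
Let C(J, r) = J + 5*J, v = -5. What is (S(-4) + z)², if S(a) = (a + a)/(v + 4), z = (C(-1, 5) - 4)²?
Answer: 11664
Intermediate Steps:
C(J, r) = 6*J
z = 100 (z = (6*(-1) - 4)² = (-6 - 4)² = (-10)² = 100)
S(a) = -2*a (S(a) = (a + a)/(-5 + 4) = (2*a)/(-1) = (2*a)*(-1) = -2*a)
(S(-4) + z)² = (-2*(-4) + 100)² = (8 + 100)² = 108² = 11664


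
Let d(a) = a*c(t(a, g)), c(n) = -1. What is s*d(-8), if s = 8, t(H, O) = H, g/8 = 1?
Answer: 64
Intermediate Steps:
g = 8 (g = 8*1 = 8)
d(a) = -a (d(a) = a*(-1) = -a)
s*d(-8) = 8*(-1*(-8)) = 8*8 = 64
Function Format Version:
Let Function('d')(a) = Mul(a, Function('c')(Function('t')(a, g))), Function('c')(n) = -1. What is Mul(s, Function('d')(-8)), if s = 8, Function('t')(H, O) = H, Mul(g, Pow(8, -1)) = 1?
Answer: 64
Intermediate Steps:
g = 8 (g = Mul(8, 1) = 8)
Function('d')(a) = Mul(-1, a) (Function('d')(a) = Mul(a, -1) = Mul(-1, a))
Mul(s, Function('d')(-8)) = Mul(8, Mul(-1, -8)) = Mul(8, 8) = 64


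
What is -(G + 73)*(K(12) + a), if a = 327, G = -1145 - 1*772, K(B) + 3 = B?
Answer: 619584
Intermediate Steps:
K(B) = -3 + B
G = -1917 (G = -1145 - 772 = -1917)
-(G + 73)*(K(12) + a) = -(-1917 + 73)*((-3 + 12) + 327) = -(-1844)*(9 + 327) = -(-1844)*336 = -1*(-619584) = 619584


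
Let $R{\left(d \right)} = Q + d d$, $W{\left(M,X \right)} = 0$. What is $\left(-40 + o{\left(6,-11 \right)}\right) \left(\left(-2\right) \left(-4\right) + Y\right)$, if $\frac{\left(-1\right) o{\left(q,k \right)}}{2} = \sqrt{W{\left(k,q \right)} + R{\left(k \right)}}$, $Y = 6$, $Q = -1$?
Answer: $-560 - 56 \sqrt{30} \approx -866.72$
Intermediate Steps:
$R{\left(d \right)} = -1 + d^{2}$ ($R{\left(d \right)} = -1 + d d = -1 + d^{2}$)
$o{\left(q,k \right)} = - 2 \sqrt{-1 + k^{2}}$ ($o{\left(q,k \right)} = - 2 \sqrt{0 + \left(-1 + k^{2}\right)} = - 2 \sqrt{-1 + k^{2}}$)
$\left(-40 + o{\left(6,-11 \right)}\right) \left(\left(-2\right) \left(-4\right) + Y\right) = \left(-40 - 2 \sqrt{-1 + \left(-11\right)^{2}}\right) \left(\left(-2\right) \left(-4\right) + 6\right) = \left(-40 - 2 \sqrt{-1 + 121}\right) \left(8 + 6\right) = \left(-40 - 2 \sqrt{120}\right) 14 = \left(-40 - 2 \cdot 2 \sqrt{30}\right) 14 = \left(-40 - 4 \sqrt{30}\right) 14 = -560 - 56 \sqrt{30}$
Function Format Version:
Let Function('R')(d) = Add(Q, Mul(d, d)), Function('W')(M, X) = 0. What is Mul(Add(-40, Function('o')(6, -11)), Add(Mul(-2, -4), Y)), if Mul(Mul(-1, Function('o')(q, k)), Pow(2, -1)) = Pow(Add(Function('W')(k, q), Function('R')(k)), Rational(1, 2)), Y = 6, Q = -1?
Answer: Add(-560, Mul(-56, Pow(30, Rational(1, 2)))) ≈ -866.72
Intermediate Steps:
Function('R')(d) = Add(-1, Pow(d, 2)) (Function('R')(d) = Add(-1, Mul(d, d)) = Add(-1, Pow(d, 2)))
Function('o')(q, k) = Mul(-2, Pow(Add(-1, Pow(k, 2)), Rational(1, 2))) (Function('o')(q, k) = Mul(-2, Pow(Add(0, Add(-1, Pow(k, 2))), Rational(1, 2))) = Mul(-2, Pow(Add(-1, Pow(k, 2)), Rational(1, 2))))
Mul(Add(-40, Function('o')(6, -11)), Add(Mul(-2, -4), Y)) = Mul(Add(-40, Mul(-2, Pow(Add(-1, Pow(-11, 2)), Rational(1, 2)))), Add(Mul(-2, -4), 6)) = Mul(Add(-40, Mul(-2, Pow(Add(-1, 121), Rational(1, 2)))), Add(8, 6)) = Mul(Add(-40, Mul(-2, Pow(120, Rational(1, 2)))), 14) = Mul(Add(-40, Mul(-2, Mul(2, Pow(30, Rational(1, 2))))), 14) = Mul(Add(-40, Mul(-4, Pow(30, Rational(1, 2)))), 14) = Add(-560, Mul(-56, Pow(30, Rational(1, 2))))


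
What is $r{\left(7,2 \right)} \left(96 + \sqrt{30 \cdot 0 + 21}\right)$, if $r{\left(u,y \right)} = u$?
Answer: $672 + 7 \sqrt{21} \approx 704.08$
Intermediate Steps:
$r{\left(7,2 \right)} \left(96 + \sqrt{30 \cdot 0 + 21}\right) = 7 \left(96 + \sqrt{30 \cdot 0 + 21}\right) = 7 \left(96 + \sqrt{0 + 21}\right) = 7 \left(96 + \sqrt{21}\right) = 672 + 7 \sqrt{21}$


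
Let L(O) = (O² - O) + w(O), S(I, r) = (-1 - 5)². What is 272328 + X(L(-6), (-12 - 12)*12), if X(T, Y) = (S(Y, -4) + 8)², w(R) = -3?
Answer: 274264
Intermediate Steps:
S(I, r) = 36 (S(I, r) = (-6)² = 36)
L(O) = -3 + O² - O (L(O) = (O² - O) - 3 = -3 + O² - O)
X(T, Y) = 1936 (X(T, Y) = (36 + 8)² = 44² = 1936)
272328 + X(L(-6), (-12 - 12)*12) = 272328 + 1936 = 274264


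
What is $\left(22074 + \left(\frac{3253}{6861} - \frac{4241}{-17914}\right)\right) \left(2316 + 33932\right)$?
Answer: $\frac{49173267406096036}{61453977} \approx 8.0016 \cdot 10^{8}$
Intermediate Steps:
$\left(22074 + \left(\frac{3253}{6861} - \frac{4241}{-17914}\right)\right) \left(2316 + 33932\right) = \left(22074 + \left(3253 \cdot \frac{1}{6861} - - \frac{4241}{17914}\right)\right) 36248 = \left(22074 + \left(\frac{3253}{6861} + \frac{4241}{17914}\right)\right) 36248 = \left(22074 + \frac{87371743}{122907954}\right) 36248 = \frac{2713157548339}{122907954} \cdot 36248 = \frac{49173267406096036}{61453977}$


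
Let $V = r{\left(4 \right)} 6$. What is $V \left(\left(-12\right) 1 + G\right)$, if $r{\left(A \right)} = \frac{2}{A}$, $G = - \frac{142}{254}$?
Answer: $- \frac{4785}{127} \approx -37.677$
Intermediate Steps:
$G = - \frac{71}{127}$ ($G = \left(-142\right) \frac{1}{254} = - \frac{71}{127} \approx -0.55906$)
$V = 3$ ($V = \frac{2}{4} \cdot 6 = 2 \cdot \frac{1}{4} \cdot 6 = \frac{1}{2} \cdot 6 = 3$)
$V \left(\left(-12\right) 1 + G\right) = 3 \left(\left(-12\right) 1 - \frac{71}{127}\right) = 3 \left(-12 - \frac{71}{127}\right) = 3 \left(- \frac{1595}{127}\right) = - \frac{4785}{127}$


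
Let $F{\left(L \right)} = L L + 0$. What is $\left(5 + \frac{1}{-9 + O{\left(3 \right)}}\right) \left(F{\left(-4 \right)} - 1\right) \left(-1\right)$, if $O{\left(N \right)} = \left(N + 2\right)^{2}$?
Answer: $- \frac{1215}{16} \approx -75.938$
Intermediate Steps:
$F{\left(L \right)} = L^{2}$ ($F{\left(L \right)} = L^{2} + 0 = L^{2}$)
$O{\left(N \right)} = \left(2 + N\right)^{2}$
$\left(5 + \frac{1}{-9 + O{\left(3 \right)}}\right) \left(F{\left(-4 \right)} - 1\right) \left(-1\right) = \left(5 + \frac{1}{-9 + \left(2 + 3\right)^{2}}\right) \left(\left(-4\right)^{2} - 1\right) \left(-1\right) = \left(5 + \frac{1}{-9 + 5^{2}}\right) \left(16 - 1\right) \left(-1\right) = \left(5 + \frac{1}{-9 + 25}\right) 15 \left(-1\right) = \left(5 + \frac{1}{16}\right) \left(-15\right) = \frac{81}{16} \left(-15\right) = - \frac{1215}{16}$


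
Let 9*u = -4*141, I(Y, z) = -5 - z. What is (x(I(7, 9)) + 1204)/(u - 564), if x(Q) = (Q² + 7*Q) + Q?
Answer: -483/235 ≈ -2.0553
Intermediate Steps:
x(Q) = Q² + 8*Q
u = -188/3 (u = (-4*141)/9 = (⅑)*(-564) = -188/3 ≈ -62.667)
(x(I(7, 9)) + 1204)/(u - 564) = ((-5 - 1*9)*(8 + (-5 - 1*9)) + 1204)/(-188/3 - 564) = ((-5 - 9)*(8 + (-5 - 9)) + 1204)/(-1880/3) = (-14*(8 - 14) + 1204)*(-3/1880) = (-14*(-6) + 1204)*(-3/1880) = (84 + 1204)*(-3/1880) = 1288*(-3/1880) = -483/235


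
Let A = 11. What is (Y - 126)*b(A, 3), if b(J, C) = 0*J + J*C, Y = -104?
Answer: -7590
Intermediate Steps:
b(J, C) = C*J (b(J, C) = 0 + C*J = C*J)
(Y - 126)*b(A, 3) = (-104 - 126)*(3*11) = -230*33 = -7590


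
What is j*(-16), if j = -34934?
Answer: 558944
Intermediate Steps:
j*(-16) = -34934*(-16) = 558944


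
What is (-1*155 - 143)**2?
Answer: 88804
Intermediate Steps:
(-1*155 - 143)**2 = (-155 - 143)**2 = (-298)**2 = 88804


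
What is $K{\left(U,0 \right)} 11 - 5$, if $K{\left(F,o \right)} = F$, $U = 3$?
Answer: $28$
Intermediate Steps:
$K{\left(U,0 \right)} 11 - 5 = 3 \cdot 11 - 5 = 33 - 5 = 28$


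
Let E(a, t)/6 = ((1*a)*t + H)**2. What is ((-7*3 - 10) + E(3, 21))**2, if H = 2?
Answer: 641051761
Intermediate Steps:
E(a, t) = 6*(2 + a*t)**2 (E(a, t) = 6*((1*a)*t + 2)**2 = 6*(a*t + 2)**2 = 6*(2 + a*t)**2)
((-7*3 - 10) + E(3, 21))**2 = ((-7*3 - 10) + 6*(2 + 3*21)**2)**2 = ((-21 - 10) + 6*(2 + 63)**2)**2 = (-31 + 6*65**2)**2 = (-31 + 6*4225)**2 = (-31 + 25350)**2 = 25319**2 = 641051761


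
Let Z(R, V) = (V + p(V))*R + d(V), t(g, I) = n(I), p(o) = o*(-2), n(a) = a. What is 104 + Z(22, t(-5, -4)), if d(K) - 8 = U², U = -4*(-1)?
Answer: 216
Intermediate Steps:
p(o) = -2*o
t(g, I) = I
U = 4
d(K) = 24 (d(K) = 8 + 4² = 8 + 16 = 24)
Z(R, V) = 24 - R*V (Z(R, V) = (V - 2*V)*R + 24 = (-V)*R + 24 = -R*V + 24 = 24 - R*V)
104 + Z(22, t(-5, -4)) = 104 + (24 - 1*22*(-4)) = 104 + (24 + 88) = 104 + 112 = 216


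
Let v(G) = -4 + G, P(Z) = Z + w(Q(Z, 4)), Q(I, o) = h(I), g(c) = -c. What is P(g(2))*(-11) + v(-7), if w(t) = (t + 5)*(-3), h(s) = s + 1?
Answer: 143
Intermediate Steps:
h(s) = 1 + s
Q(I, o) = 1 + I
w(t) = -15 - 3*t (w(t) = (5 + t)*(-3) = -15 - 3*t)
P(Z) = -18 - 2*Z (P(Z) = Z + (-15 - 3*(1 + Z)) = Z + (-15 + (-3 - 3*Z)) = Z + (-18 - 3*Z) = -18 - 2*Z)
P(g(2))*(-11) + v(-7) = (-18 - (-2)*2)*(-11) + (-4 - 7) = (-18 - 2*(-2))*(-11) - 11 = (-18 + 4)*(-11) - 11 = -14*(-11) - 11 = 154 - 11 = 143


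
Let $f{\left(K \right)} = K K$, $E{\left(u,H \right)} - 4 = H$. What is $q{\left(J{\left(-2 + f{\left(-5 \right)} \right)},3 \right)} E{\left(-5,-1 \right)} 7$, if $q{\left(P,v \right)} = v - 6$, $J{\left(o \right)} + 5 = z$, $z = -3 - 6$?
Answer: $-63$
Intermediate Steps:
$z = -9$ ($z = -3 - 6 = -9$)
$E{\left(u,H \right)} = 4 + H$
$f{\left(K \right)} = K^{2}$
$J{\left(o \right)} = -14$ ($J{\left(o \right)} = -5 - 9 = -14$)
$q{\left(P,v \right)} = -6 + v$ ($q{\left(P,v \right)} = v - 6 = -6 + v$)
$q{\left(J{\left(-2 + f{\left(-5 \right)} \right)},3 \right)} E{\left(-5,-1 \right)} 7 = \left(-6 + 3\right) \left(4 - 1\right) 7 = \left(-3\right) 3 \cdot 7 = \left(-9\right) 7 = -63$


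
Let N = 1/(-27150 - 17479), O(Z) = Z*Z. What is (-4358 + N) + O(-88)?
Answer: 151113793/44629 ≈ 3386.0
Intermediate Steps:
O(Z) = Z**2
N = -1/44629 (N = 1/(-44629) = -1/44629 ≈ -2.2407e-5)
(-4358 + N) + O(-88) = (-4358 - 1/44629) + (-88)**2 = -194493183/44629 + 7744 = 151113793/44629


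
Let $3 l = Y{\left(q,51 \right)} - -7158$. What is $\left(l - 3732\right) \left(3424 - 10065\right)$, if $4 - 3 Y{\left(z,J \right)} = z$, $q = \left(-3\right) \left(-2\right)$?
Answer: $\frac{80462356}{9} \approx 8.9403 \cdot 10^{6}$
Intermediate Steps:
$q = 6$
$Y{\left(z,J \right)} = \frac{4}{3} - \frac{z}{3}$
$l = \frac{21472}{9}$ ($l = \frac{\left(\frac{4}{3} - 2\right) - -7158}{3} = \frac{\left(\frac{4}{3} - 2\right) + 7158}{3} = \frac{- \frac{2}{3} + 7158}{3} = \frac{1}{3} \cdot \frac{21472}{3} = \frac{21472}{9} \approx 2385.8$)
$\left(l - 3732\right) \left(3424 - 10065\right) = \left(\frac{21472}{9} - 3732\right) \left(3424 - 10065\right) = \left(- \frac{12116}{9}\right) \left(-6641\right) = \frac{80462356}{9}$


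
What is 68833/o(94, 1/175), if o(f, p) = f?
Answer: 68833/94 ≈ 732.27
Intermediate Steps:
68833/o(94, 1/175) = 68833/94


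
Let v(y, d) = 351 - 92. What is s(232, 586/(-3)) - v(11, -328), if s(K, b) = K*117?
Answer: 26885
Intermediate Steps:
s(K, b) = 117*K
v(y, d) = 259
s(232, 586/(-3)) - v(11, -328) = 117*232 - 1*259 = 27144 - 259 = 26885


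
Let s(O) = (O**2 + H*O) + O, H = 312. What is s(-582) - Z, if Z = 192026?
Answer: -35468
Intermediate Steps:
s(O) = O**2 + 313*O (s(O) = (O**2 + 312*O) + O = O**2 + 313*O)
s(-582) - Z = -582*(313 - 582) - 1*192026 = -582*(-269) - 192026 = 156558 - 192026 = -35468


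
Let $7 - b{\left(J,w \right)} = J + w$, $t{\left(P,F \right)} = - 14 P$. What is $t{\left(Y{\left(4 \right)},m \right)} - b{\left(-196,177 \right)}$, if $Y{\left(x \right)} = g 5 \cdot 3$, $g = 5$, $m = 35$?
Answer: $-1076$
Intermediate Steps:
$Y{\left(x \right)} = 75$ ($Y{\left(x \right)} = 5 \cdot 5 \cdot 3 = 25 \cdot 3 = 75$)
$b{\left(J,w \right)} = 7 - J - w$ ($b{\left(J,w \right)} = 7 - \left(J + w\right) = 7 - J - w$)
$t{\left(Y{\left(4 \right)},m \right)} - b{\left(-196,177 \right)} = \left(-14\right) 75 - \left(7 - -196 - 177\right) = -1050 - \left(7 + 196 - 177\right) = -1050 - 26 = -1076$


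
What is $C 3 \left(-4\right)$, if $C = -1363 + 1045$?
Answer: $3816$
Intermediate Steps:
$C = -318$
$C 3 \left(-4\right) = - 318 \cdot 3 \left(-4\right) = \left(-318\right) \left(-12\right) = 3816$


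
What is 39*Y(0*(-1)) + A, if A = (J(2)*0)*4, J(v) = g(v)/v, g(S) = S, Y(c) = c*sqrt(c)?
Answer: 0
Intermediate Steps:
Y(c) = c**(3/2)
J(v) = 1 (J(v) = v/v = 1)
A = 0 (A = (1*0)*4 = 0*4 = 0)
39*Y(0*(-1)) + A = 39*(0*(-1))**(3/2) + 0 = 39*0**(3/2) + 0 = 39*0 + 0 = 0 + 0 = 0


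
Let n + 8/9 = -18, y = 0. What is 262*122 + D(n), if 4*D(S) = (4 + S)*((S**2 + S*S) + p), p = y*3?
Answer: 21365456/729 ≈ 29308.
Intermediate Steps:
n = -170/9 (n = -8/9 - 18 = -170/9 ≈ -18.889)
p = 0 (p = 0*3 = 0)
D(S) = S**2*(4 + S)/2 (D(S) = ((4 + S)*((S**2 + S*S) + 0))/4 = ((4 + S)*((S**2 + S**2) + 0))/4 = ((4 + S)*(2*S**2 + 0))/4 = ((4 + S)*(2*S**2))/4 = (2*S**2*(4 + S))/4 = S**2*(4 + S)/2)
262*122 + D(n) = 262*122 + (-170/9)**2*(4 - 170/9)/2 = 31964 + (1/2)*(28900/81)*(-134/9) = 31964 - 1936300/729 = 21365456/729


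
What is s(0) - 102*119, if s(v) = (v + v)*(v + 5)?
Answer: -12138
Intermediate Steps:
s(v) = 2*v*(5 + v) (s(v) = (2*v)*(5 + v) = 2*v*(5 + v))
s(0) - 102*119 = 2*0*(5 + 0) - 102*119 = 2*0*5 - 12138 = 0 - 12138 = -12138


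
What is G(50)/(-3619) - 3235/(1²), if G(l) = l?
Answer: -11707515/3619 ≈ -3235.0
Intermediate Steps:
G(50)/(-3619) - 3235/(1²) = 50/(-3619) - 3235/(1²) = 50*(-1/3619) - 3235/1 = -50/3619 - 3235*1 = -50/3619 - 3235 = -11707515/3619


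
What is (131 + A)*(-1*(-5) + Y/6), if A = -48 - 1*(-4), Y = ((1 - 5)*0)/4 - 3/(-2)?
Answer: 1827/4 ≈ 456.75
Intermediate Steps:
Y = 3/2 (Y = -4*0*(¼) - 3*(-½) = 0*(¼) + 3/2 = 0 + 3/2 = 3/2 ≈ 1.5000)
A = -44 (A = -48 + 4 = -44)
(131 + A)*(-1*(-5) + Y/6) = (131 - 44)*(-1*(-5) + (3/2)/6) = 87*(5 + (3/2)*(⅙)) = 87*(5 + ¼) = 87*(21/4) = 1827/4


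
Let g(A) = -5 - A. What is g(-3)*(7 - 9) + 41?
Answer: 45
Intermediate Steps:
g(-3)*(7 - 9) + 41 = (-5 - 1*(-3))*(7 - 9) + 41 = (-5 + 3)*(-2) + 41 = -2*(-2) + 41 = 4 + 41 = 45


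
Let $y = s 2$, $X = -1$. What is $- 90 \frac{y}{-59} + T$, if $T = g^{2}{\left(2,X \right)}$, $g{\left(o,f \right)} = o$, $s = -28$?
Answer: $- \frac{4804}{59} \approx -81.424$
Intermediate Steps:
$y = -56$ ($y = \left(-28\right) 2 = -56$)
$T = 4$ ($T = 2^{2} = 4$)
$- 90 \frac{y}{-59} + T = - 90 \left(- \frac{56}{-59}\right) + 4 = - 90 \left(\left(-56\right) \left(- \frac{1}{59}\right)\right) + 4 = \left(-90\right) \frac{56}{59} + 4 = - \frac{5040}{59} + 4 = - \frac{4804}{59}$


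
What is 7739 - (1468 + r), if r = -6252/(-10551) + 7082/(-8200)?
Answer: 90429847997/14419700 ≈ 6271.3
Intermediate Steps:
r = -3909297/14419700 (r = -6252*(-1/10551) + 7082*(-1/8200) = 2084/3517 - 3541/4100 = -3909297/14419700 ≈ -0.27111)
7739 - (1468 + r) = 7739 - (1468 - 3909297/14419700) = 7739 - 1*21164210303/14419700 = 7739 - 21164210303/14419700 = 90429847997/14419700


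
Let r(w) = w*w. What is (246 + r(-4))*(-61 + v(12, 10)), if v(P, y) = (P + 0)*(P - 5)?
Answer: 6026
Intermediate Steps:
r(w) = w²
v(P, y) = P*(-5 + P)
(246 + r(-4))*(-61 + v(12, 10)) = (246 + (-4)²)*(-61 + 12*(-5 + 12)) = (246 + 16)*(-61 + 12*7) = 262*(-61 + 84) = 262*23 = 6026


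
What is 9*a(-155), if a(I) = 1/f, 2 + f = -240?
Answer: -9/242 ≈ -0.037190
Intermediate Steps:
f = -242 (f = -2 - 240 = -242)
a(I) = -1/242 (a(I) = 1/(-242) = -1/242)
9*a(-155) = 9*(-1/242) = -9/242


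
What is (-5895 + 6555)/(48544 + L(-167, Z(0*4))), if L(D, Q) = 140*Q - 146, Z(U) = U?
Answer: 330/24199 ≈ 0.013637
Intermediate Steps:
L(D, Q) = -146 + 140*Q
(-5895 + 6555)/(48544 + L(-167, Z(0*4))) = (-5895 + 6555)/(48544 + (-146 + 140*(0*4))) = 660/(48544 + (-146 + 140*0)) = 660/(48544 + (-146 + 0)) = 660/(48544 - 146) = 660/48398 = 660*(1/48398) = 330/24199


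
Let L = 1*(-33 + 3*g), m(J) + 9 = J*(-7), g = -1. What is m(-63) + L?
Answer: 396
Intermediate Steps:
m(J) = -9 - 7*J (m(J) = -9 + J*(-7) = -9 - 7*J)
L = -36 (L = 1*(-33 + 3*(-1)) = 1*(-33 - 3) = 1*(-36) = -36)
m(-63) + L = (-9 - 7*(-63)) - 36 = (-9 + 441) - 36 = 432 - 36 = 396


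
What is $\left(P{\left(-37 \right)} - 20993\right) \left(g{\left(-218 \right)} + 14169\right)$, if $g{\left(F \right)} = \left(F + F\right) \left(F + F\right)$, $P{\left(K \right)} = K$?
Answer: $-4295692950$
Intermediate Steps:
$g{\left(F \right)} = 4 F^{2}$ ($g{\left(F \right)} = 2 F 2 F = 4 F^{2}$)
$\left(P{\left(-37 \right)} - 20993\right) \left(g{\left(-218 \right)} + 14169\right) = \left(-37 - 20993\right) \left(4 \left(-218\right)^{2} + 14169\right) = - 21030 \left(4 \cdot 47524 + 14169\right) = - 21030 \left(190096 + 14169\right) = \left(-21030\right) 204265 = -4295692950$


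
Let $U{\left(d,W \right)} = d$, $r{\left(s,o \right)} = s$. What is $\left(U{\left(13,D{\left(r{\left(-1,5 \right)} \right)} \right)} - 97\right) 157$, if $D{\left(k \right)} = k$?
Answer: $-13188$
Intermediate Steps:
$\left(U{\left(13,D{\left(r{\left(-1,5 \right)} \right)} \right)} - 97\right) 157 = \left(13 - 97\right) 157 = \left(-84\right) 157 = -13188$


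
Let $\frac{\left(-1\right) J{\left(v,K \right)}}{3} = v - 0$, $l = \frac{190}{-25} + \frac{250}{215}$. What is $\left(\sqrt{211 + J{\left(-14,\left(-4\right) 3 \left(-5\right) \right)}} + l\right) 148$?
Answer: $- \frac{204832}{215} + 148 \sqrt{253} \approx 1401.4$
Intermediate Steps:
$l = - \frac{1384}{215}$ ($l = 190 \left(- \frac{1}{25}\right) + 250 \cdot \frac{1}{215} = - \frac{38}{5} + \frac{50}{43} = - \frac{1384}{215} \approx -6.4372$)
$J{\left(v,K \right)} = - 3 v$ ($J{\left(v,K \right)} = - 3 \left(v - 0\right) = - 3 \left(v + 0\right) = - 3 v$)
$\left(\sqrt{211 + J{\left(-14,\left(-4\right) 3 \left(-5\right) \right)}} + l\right) 148 = \left(\sqrt{211 - -42} - \frac{1384}{215}\right) 148 = \left(\sqrt{211 + 42} - \frac{1384}{215}\right) 148 = \left(\sqrt{253} - \frac{1384}{215}\right) 148 = \left(- \frac{1384}{215} + \sqrt{253}\right) 148 = - \frac{204832}{215} + 148 \sqrt{253}$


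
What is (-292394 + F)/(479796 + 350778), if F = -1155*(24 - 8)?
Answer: -155437/415287 ≈ -0.37429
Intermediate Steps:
F = -18480 (F = -1155*16 = -18480)
(-292394 + F)/(479796 + 350778) = (-292394 - 18480)/(479796 + 350778) = -310874/830574 = -310874*1/830574 = -155437/415287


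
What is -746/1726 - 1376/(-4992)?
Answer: -21079/134628 ≈ -0.15657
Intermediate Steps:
-746/1726 - 1376/(-4992) = -746*1/1726 - 1376*(-1/4992) = -373/863 + 43/156 = -21079/134628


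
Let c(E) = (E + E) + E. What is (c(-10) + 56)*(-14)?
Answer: -364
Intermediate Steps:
c(E) = 3*E (c(E) = 2*E + E = 3*E)
(c(-10) + 56)*(-14) = (3*(-10) + 56)*(-14) = (-30 + 56)*(-14) = 26*(-14) = -364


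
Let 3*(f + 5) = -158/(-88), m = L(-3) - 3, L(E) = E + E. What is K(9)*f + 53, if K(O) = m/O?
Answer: 7577/132 ≈ 57.401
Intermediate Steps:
L(E) = 2*E
m = -9 (m = 2*(-3) - 3 = -6 - 3 = -9)
K(O) = -9/O
f = -581/132 (f = -5 + (-158/(-88))/3 = -5 + (-158*(-1/88))/3 = -5 + (⅓)*(79/44) = -5 + 79/132 = -581/132 ≈ -4.4015)
K(9)*f + 53 = -9/9*(-581/132) + 53 = -9*⅑*(-581/132) + 53 = -1*(-581/132) + 53 = 581/132 + 53 = 7577/132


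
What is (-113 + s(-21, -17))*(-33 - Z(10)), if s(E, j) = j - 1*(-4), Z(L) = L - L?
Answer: 4158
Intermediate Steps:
Z(L) = 0
s(E, j) = 4 + j (s(E, j) = j + 4 = 4 + j)
(-113 + s(-21, -17))*(-33 - Z(10)) = (-113 + (4 - 17))*(-33 - 1*0) = (-113 - 13)*(-33 + 0) = -126*(-33) = 4158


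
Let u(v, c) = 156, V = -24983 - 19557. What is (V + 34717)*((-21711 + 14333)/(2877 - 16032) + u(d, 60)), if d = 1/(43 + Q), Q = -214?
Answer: -20231038234/13155 ≈ -1.5379e+6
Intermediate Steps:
d = -1/171 (d = 1/(43 - 214) = 1/(-171) = -1/171 ≈ -0.0058480)
V = -44540
(V + 34717)*((-21711 + 14333)/(2877 - 16032) + u(d, 60)) = (-44540 + 34717)*((-21711 + 14333)/(2877 - 16032) + 156) = -9823*(-7378/(-13155) + 156) = -9823*(-7378*(-1/13155) + 156) = -9823*(7378/13155 + 156) = -9823*2059558/13155 = -20231038234/13155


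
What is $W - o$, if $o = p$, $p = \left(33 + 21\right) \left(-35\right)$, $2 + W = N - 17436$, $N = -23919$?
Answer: $-39467$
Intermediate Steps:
$W = -41357$ ($W = -2 - 41355 = -41357$)
$p = -1890$ ($p = 54 \left(-35\right) = -1890$)
$o = -1890$
$W - o = -41357 - -1890 = -41357 + 1890 = -39467$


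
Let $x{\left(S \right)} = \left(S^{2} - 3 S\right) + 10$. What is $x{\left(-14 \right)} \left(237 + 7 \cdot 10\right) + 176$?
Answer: $76312$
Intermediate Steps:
$x{\left(S \right)} = 10 + S^{2} - 3 S$
$x{\left(-14 \right)} \left(237 + 7 \cdot 10\right) + 176 = \left(10 + \left(-14\right)^{2} - -42\right) \left(237 + 7 \cdot 10\right) + 176 = \left(10 + 196 + 42\right) \left(237 + 70\right) + 176 = 248 \cdot 307 + 176 = 76136 + 176 = 76312$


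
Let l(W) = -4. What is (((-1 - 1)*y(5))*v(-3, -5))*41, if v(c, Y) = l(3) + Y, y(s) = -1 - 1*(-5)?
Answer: 2952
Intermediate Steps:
y(s) = 4 (y(s) = -1 + 5 = 4)
v(c, Y) = -4 + Y
(((-1 - 1)*y(5))*v(-3, -5))*41 = (((-1 - 1)*4)*(-4 - 5))*41 = (-2*4*(-9))*41 = -8*(-9)*41 = 72*41 = 2952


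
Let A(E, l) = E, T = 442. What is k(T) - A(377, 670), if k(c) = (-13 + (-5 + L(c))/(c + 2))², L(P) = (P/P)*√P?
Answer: -377 + (5777 - √442)²/197136 ≈ -208.94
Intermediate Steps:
L(P) = √P (L(P) = 1*√P = √P)
k(c) = (-13 + (-5 + √c)/(2 + c))² (k(c) = (-13 + (-5 + √c)/(c + 2))² = (-13 + (-5 + √c)/(2 + c))²)
k(T) - A(377, 670) = (31 - √442 + 13*442)²/(2 + 442)² - 1*377 = (31 - √442 + 5746)²/444² - 377 = (5777 - √442)²/197136 - 377 = -377 + (5777 - √442)²/197136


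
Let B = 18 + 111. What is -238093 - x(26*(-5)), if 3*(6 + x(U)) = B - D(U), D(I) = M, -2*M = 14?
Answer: -714397/3 ≈ -2.3813e+5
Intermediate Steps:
M = -7 (M = -1/2*14 = -7)
B = 129
D(I) = -7
x(U) = 118/3 (x(U) = -6 + (129 - 1*(-7))/3 = -6 + (129 + 7)/3 = -6 + (1/3)*136 = -6 + 136/3 = 118/3)
-238093 - x(26*(-5)) = -238093 - 1*118/3 = -238093 - 118/3 = -714397/3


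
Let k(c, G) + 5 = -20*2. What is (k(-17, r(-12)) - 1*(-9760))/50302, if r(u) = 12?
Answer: 9715/50302 ≈ 0.19313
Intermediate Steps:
k(c, G) = -45 (k(c, G) = -5 - 20*2 = -5 - 40 = -45)
(k(-17, r(-12)) - 1*(-9760))/50302 = (-45 - 1*(-9760))/50302 = (-45 + 9760)*(1/50302) = 9715*(1/50302) = 9715/50302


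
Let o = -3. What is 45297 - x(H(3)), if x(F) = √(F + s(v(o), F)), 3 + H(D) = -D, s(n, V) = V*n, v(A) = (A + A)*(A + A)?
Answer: 45297 - I*√222 ≈ 45297.0 - 14.9*I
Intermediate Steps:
v(A) = 4*A² (v(A) = (2*A)*(2*A) = 4*A²)
H(D) = -3 - D
x(F) = √37*√F (x(F) = √(F + F*(4*(-3)²)) = √(F + F*(4*9)) = √(F + F*36) = √(F + 36*F) = √(37*F) = √37*√F)
45297 - x(H(3)) = 45297 - √37*√(-3 - 1*3) = 45297 - √37*√(-3 - 3) = 45297 - √37*√(-6) = 45297 - √37*I*√6 = 45297 - I*√222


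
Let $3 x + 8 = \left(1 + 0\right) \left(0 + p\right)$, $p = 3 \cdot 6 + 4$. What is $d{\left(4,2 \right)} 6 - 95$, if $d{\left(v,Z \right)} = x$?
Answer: $-67$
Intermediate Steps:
$p = 22$ ($p = 18 + 4 = 22$)
$x = \frac{14}{3}$ ($x = - \frac{8}{3} + \frac{\left(1 + 0\right) \left(0 + 22\right)}{3} = - \frac{8}{3} + \frac{1 \cdot 22}{3} = - \frac{8}{3} + \frac{1}{3} \cdot 22 = - \frac{8}{3} + \frac{22}{3} = \frac{14}{3} \approx 4.6667$)
$d{\left(v,Z \right)} = \frac{14}{3}$
$d{\left(4,2 \right)} 6 - 95 = \frac{14}{3} \cdot 6 - 95 = 28 - 95 = -67$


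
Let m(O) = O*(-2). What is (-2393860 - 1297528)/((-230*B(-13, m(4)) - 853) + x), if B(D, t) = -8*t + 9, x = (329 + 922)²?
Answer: -1845694/773679 ≈ -2.3856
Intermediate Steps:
m(O) = -2*O
x = 1565001 (x = 1251² = 1565001)
B(D, t) = 9 - 8*t
(-2393860 - 1297528)/((-230*B(-13, m(4)) - 853) + x) = (-2393860 - 1297528)/((-230*(9 - (-16)*4) - 853) + 1565001) = -3691388/((-230*(9 - 8*(-8)) - 853) + 1565001) = -3691388/((-230*(9 + 64) - 853) + 1565001) = -3691388/((-230*73 - 853) + 1565001) = -3691388/((-16790 - 853) + 1565001) = -3691388/(-17643 + 1565001) = -3691388/1547358 = -3691388*1/1547358 = -1845694/773679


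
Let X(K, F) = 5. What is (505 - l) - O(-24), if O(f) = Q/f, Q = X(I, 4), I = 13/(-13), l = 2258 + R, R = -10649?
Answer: 213509/24 ≈ 8896.2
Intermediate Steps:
l = -8391 (l = 2258 - 10649 = -8391)
I = -1 (I = 13*(-1/13) = -1)
Q = 5
O(f) = 5/f
(505 - l) - O(-24) = (505 - 1*(-8391)) - 5/(-24) = (505 + 8391) - 5*(-1)/24 = 8896 - 1*(-5/24) = 8896 + 5/24 = 213509/24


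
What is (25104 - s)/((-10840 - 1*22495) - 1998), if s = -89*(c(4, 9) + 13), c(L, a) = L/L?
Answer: -26350/35333 ≈ -0.74576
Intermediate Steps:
c(L, a) = 1
s = -1246 (s = -89*(1 + 13) = -89*14 = -1246)
(25104 - s)/((-10840 - 1*22495) - 1998) = (25104 - 1*(-1246))/((-10840 - 1*22495) - 1998) = (25104 + 1246)/((-10840 - 22495) - 1998) = 26350/(-33335 - 1998) = 26350/(-35333) = 26350*(-1/35333) = -26350/35333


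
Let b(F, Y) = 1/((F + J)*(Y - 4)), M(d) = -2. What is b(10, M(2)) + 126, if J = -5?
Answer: 3779/30 ≈ 125.97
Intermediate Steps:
b(F, Y) = 1/((-5 + F)*(-4 + Y)) (b(F, Y) = 1/((F - 5)*(Y - 4)) = 1/((-5 + F)*(-4 + Y)))
b(10, M(2)) + 126 = 1/(20 - 5*(-2) - 4*10 + 10*(-2)) + 126 = 1/(20 + 10 - 40 - 20) + 126 = 1/(-30) + 126 = -1/30 + 126 = 3779/30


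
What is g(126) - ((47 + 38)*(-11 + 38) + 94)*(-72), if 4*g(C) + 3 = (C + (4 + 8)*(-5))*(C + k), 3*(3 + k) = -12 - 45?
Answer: 694893/4 ≈ 1.7372e+5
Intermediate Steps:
k = -22 (k = -3 + (-12 - 45)/3 = -3 + (⅓)*(-57) = -3 - 19 = -22)
g(C) = -¾ + (-60 + C)*(-22 + C)/4 (g(C) = -¾ + ((C + (4 + 8)*(-5))*(C - 22))/4 = -¾ + ((C + 12*(-5))*(-22 + C))/4 = -¾ + ((C - 60)*(-22 + C))/4 = -¾ + ((-60 + C)*(-22 + C))/4 = -¾ + (-60 + C)*(-22 + C)/4)
g(126) - ((47 + 38)*(-11 + 38) + 94)*(-72) = (1317/4 - 41/2*126 + (¼)*126²) - ((47 + 38)*(-11 + 38) + 94)*(-72) = (1317/4 - 2583 + (¼)*15876) - (85*27 + 94)*(-72) = (1317/4 - 2583 + 3969) - (2295 + 94)*(-72) = 6861/4 - 2389*(-72) = 6861/4 - 1*(-172008) = 6861/4 + 172008 = 694893/4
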